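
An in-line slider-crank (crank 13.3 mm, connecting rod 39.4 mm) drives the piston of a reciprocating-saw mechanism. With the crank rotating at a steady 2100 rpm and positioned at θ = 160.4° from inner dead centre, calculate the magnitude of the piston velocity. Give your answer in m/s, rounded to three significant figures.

ω = 2π·2100/60 = 219.9 rad/s
For an in-line slider-crank, x = r cosθ + √(L² − r² sin²θ), so v = −rω sinθ·[1 + r cosθ/√(L² − r² sin²θ)].
With r = 0.0133 m, L = 0.0394 m, θ = 160.4°: √(L² − r² sin²θ) = 0.039147 m.
v = −0.0133·219.9·0.33545·[1 + 0.0133·-0.94206/0.039147] = -0.66711 m/s.
|v| = 0.66711 m/s.

0.667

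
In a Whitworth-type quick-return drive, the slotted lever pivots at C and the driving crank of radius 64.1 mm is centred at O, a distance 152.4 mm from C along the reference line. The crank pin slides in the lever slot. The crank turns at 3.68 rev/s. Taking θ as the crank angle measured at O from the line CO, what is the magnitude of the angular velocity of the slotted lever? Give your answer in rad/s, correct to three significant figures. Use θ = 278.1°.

4.22

ω = 23.12 rad/s (from 3.68 rev/s).
Crank pin A relative to C: A = (d + r cosθ, r sinθ); lever angle φ = atan2(r sinθ, d + r cosθ).
Differentiating tanφ: φ̇ = rω(d cosθ + r)/(d² + r² + 2dr cosθ).
d² + r² + 2dr cosθ = |CA|² = 0.0300875 m²;  d cosθ + r = +0.085573 m.
|ω_lever| = |0.0641·23.12·+0.085573| / 0.0300875 = 4.2154 rad/s.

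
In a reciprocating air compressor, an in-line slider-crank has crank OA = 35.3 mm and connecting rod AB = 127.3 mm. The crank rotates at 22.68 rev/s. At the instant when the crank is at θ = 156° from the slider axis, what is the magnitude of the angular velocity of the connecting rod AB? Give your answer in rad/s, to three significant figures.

ω = 142.5 rad/s (converted from 22.68 rev/s).
The rod makes angle φ with the slider axis where L sinφ = r sinθ; differentiating, L cosφ·φ̇ = r ω cosθ.
L cosφ = √(L² − r² sin²θ) = 0.12649 m.
|ω_rod| = r ω |cosθ| / √(L² − r² sin²θ) = 0.0353·142.5·0.91355/0.12649 = 36.331 rad/s.

36.3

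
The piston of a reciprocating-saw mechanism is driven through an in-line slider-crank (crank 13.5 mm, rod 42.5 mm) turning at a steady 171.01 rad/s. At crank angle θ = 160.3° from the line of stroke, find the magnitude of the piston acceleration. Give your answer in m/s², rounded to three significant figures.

273

ω = 171 rad/s
x(θ) = r cosθ + √(L² − r² sin²θ); with ω constant, a = ω²·d²x/dθ².
d²x/dθ² = −r cosθ − r²(cos2θ)/√u − r⁴ sin²2θ/(4u^{3/2}),  u = L² − r² sin²θ = 0.00178554 m².
Substituting r = 0.0135 m, L = 0.0425 m, θ = 160.3°: d²x/dθ² = +0.0093327 m.
a = ω²·d²x/dθ² = (171)²·(+0.0093327) = +272.93 m/s²;  |a| = 272.93 m/s².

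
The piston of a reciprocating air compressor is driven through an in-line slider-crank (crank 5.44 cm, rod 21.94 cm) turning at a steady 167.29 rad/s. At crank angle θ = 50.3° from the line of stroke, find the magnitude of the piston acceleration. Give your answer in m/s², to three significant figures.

908

ω = 167.3 rad/s
x(θ) = r cosθ + √(L² − r² sin²θ); with ω constant, a = ω²·d²x/dθ².
d²x/dθ² = −r cosθ − r²(cos2θ)/√u − r⁴ sin²2θ/(4u^{3/2}),  u = L² − r² sin²θ = 0.0463845 m².
Substituting r = 0.0544 m, L = 0.2194 m, θ = 50.3°: d²x/dθ² = -0.032433 m.
a = ω²·d²x/dθ² = (167.3)²·(-0.032433) = -907.67 m/s²;  |a| = 907.67 m/s².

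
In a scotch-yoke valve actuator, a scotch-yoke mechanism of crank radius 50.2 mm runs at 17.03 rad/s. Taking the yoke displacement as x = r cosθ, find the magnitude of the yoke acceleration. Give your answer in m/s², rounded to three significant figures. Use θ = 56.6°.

ω = 17.03 rad/s
x = r cosθ ⇒ ẍ = −rω² cosθ (ω constant).
|a| = rω²|cosθ| = 0.0502·(17.03)²·|cos 56.6°| = 8.0145 m/s².

8.01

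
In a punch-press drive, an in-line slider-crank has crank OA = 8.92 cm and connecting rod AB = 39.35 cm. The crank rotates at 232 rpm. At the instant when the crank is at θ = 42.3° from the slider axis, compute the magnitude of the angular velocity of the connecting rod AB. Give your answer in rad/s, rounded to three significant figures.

4.12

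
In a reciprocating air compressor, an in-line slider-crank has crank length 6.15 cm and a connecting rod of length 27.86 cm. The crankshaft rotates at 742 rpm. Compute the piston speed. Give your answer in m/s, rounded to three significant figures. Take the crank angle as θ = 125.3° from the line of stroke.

3.39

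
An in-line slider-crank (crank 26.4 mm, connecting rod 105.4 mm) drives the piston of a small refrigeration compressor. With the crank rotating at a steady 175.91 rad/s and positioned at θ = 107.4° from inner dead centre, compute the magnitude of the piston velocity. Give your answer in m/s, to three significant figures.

ω = 175.9 rad/s
For an in-line slider-crank, x = r cosθ + √(L² − r² sin²θ), so v = −rω sinθ·[1 + r cosθ/√(L² − r² sin²θ)].
With r = 0.0264 m, L = 0.1054 m, θ = 107.4°: √(L² − r² sin²θ) = 0.10235 m.
v = −0.0264·175.9·0.95424·[1 + 0.0264·-0.29904/0.10235] = -4.0897 m/s.
|v| = 4.0897 m/s.

4.09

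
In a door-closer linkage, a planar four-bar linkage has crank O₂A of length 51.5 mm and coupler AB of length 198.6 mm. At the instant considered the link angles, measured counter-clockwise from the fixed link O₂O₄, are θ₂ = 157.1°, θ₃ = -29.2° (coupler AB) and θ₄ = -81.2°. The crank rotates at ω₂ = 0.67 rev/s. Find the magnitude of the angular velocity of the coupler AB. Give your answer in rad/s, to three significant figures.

1.18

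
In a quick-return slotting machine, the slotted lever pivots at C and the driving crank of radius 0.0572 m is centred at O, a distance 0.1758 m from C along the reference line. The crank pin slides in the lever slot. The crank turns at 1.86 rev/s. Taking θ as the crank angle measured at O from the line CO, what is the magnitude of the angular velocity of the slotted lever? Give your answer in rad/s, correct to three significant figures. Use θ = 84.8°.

ω = 11.69 rad/s (from 1.86 rev/s).
Crank pin A relative to C: A = (d + r cosθ, r sinθ); lever angle φ = atan2(r sinθ, d + r cosθ).
Differentiating tanφ: φ̇ = rω(d cosθ + r)/(d² + r² + 2dr cosθ).
d² + r² + 2dr cosθ = |CA|² = 0.0360002 m²;  d cosθ + r = +0.073133 m.
|ω_lever| = |0.0572·11.69·+0.073133| / 0.0360002 = 1.358 rad/s.

1.36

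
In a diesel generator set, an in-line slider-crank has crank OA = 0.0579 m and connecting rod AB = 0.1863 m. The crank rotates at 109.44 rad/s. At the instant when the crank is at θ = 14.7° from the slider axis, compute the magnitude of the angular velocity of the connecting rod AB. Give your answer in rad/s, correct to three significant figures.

33.0

ω = 109.4 rad/s
The rod makes angle φ with the slider axis where L sinφ = r sinθ; differentiating, L cosφ·φ̇ = r ω cosθ.
L cosφ = √(L² − r² sin²θ) = 0.18572 m.
|ω_rod| = r ω |cosθ| / √(L² − r² sin²θ) = 0.0579·109.4·0.96727/0.18572 = 33.002 rad/s.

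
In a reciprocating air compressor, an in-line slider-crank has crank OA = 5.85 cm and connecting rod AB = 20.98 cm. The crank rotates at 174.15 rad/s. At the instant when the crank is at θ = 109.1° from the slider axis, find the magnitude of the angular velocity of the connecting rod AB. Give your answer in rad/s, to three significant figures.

ω = 174.2 rad/s
The rod makes angle φ with the slider axis where L sinφ = r sinθ; differentiating, L cosφ·φ̇ = r ω cosθ.
L cosφ = √(L² − r² sin²θ) = 0.20239 m.
|ω_rod| = r ω |cosθ| / √(L² − r² sin²θ) = 0.0585·174.2·0.32722/0.20239 = 16.472 rad/s.

16.5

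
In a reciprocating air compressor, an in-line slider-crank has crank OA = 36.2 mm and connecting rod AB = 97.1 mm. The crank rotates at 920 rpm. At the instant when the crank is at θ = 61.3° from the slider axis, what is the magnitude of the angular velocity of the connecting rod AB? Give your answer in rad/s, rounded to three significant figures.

18.3

ω = 96.34 rad/s (converted from 920 rpm).
The rod makes angle φ with the slider axis where L sinφ = r sinθ; differentiating, L cosφ·φ̇ = r ω cosθ.
L cosφ = √(L² − r² sin²θ) = 0.091762 m.
|ω_rod| = r ω |cosθ| / √(L² − r² sin²θ) = 0.0362·96.34·0.48022/0.091762 = 18.252 rad/s.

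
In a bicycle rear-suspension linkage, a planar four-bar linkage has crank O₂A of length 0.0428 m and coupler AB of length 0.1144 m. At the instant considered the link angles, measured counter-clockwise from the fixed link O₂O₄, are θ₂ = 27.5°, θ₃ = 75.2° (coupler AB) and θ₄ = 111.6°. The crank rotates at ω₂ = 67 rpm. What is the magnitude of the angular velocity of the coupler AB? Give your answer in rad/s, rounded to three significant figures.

4.40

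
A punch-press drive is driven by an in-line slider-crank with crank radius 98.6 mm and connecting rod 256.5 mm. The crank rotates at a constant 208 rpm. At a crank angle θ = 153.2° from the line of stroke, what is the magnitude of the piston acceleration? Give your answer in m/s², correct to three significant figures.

ω = 2π·208/60 = 21.78 rad/s
x(θ) = r cosθ + √(L² − r² sin²θ); with ω constant, a = ω²·d²x/dθ².
d²x/dθ² = −r cosθ − r²(cos2θ)/√u − r⁴ sin²2θ/(4u^{3/2}),  u = L² − r² sin²θ = 0.0638159 m².
Substituting r = 0.0986 m, L = 0.2565 m, θ = 153.2°: d²x/dθ² = +0.064222 m.
a = ω²·d²x/dθ² = (21.78)²·(+0.064222) = +30.47 m/s²;  |a| = 30.47 m/s².

30.5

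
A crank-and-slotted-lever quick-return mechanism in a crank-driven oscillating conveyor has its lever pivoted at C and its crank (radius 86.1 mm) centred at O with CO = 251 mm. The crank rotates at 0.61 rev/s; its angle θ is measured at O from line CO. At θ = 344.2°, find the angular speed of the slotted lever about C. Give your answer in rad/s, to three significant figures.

0.965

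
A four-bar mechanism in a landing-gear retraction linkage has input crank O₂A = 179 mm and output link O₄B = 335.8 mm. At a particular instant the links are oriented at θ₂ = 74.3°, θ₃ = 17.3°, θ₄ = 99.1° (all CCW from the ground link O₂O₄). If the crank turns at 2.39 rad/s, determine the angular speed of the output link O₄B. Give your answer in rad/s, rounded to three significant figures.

1.08

ω₂ = 2.39 rad/s
Differentiating the loop-closure r₂e^{iθ₂}+r₃e^{iθ₃}=r₁+r₄e^{iθ₄} gives r₂ω₂e^{iθ₂}+r₃ω₃e^{iθ₃}=r₄ω₄e^{iθ₄}.
Eliminating the other unknown: ω₄ = r₂ω₂ sin(θ₂−θ₃) / [r₄ sin(θ₄−θ₃)].
Numerator sine = +0.83867; denominator sine = +0.98978.
Result = 0.179·2.39·(+0.83867) / (0.3358·(+0.98978)) = +1.0795 rad/s; magnitude 1.0795 rad/s.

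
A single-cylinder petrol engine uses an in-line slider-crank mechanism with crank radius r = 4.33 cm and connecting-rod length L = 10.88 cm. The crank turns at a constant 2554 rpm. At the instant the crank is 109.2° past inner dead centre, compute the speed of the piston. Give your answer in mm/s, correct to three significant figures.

ω = 2π·2554/60 = 267.5 rad/s
For an in-line slider-crank, x = r cosθ + √(L² − r² sin²θ), so v = −rω sinθ·[1 + r cosθ/√(L² − r² sin²θ)].
With r = 0.0433 m, L = 0.1088 m, θ = 109.2°: √(L² − r² sin²θ) = 0.10082 m.
v = −0.0433·267.5·0.94438·[1 + 0.0433·-0.32887/0.10082] = -9.392 m/s.
|v| = 9.392 m/s = 9392 mm/s.

9390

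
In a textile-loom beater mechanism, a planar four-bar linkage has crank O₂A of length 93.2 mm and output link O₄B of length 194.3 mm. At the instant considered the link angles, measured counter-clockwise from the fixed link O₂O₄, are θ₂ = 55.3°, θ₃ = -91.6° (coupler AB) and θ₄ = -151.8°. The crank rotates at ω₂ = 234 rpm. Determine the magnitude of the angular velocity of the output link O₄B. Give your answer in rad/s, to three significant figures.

ω₂ = 24.5 rad/s (from 234 rpm).
Differentiating the loop-closure r₂e^{iθ₂}+r₃e^{iθ₃}=r₁+r₄e^{iθ₄} gives r₂ω₂e^{iθ₂}+r₃ω₃e^{iθ₃}=r₄ω₄e^{iθ₄}.
Eliminating the other unknown: ω₄ = r₂ω₂ sin(θ₂−θ₃) / [r₄ sin(θ₄−θ₃)].
Numerator sine = +0.54610; denominator sine = -0.86777.
Result = 0.0932·24.5·(+0.54610) / (0.1943·(-0.86777)) = -7.3971 rad/s; magnitude 7.3971 rad/s.

7.40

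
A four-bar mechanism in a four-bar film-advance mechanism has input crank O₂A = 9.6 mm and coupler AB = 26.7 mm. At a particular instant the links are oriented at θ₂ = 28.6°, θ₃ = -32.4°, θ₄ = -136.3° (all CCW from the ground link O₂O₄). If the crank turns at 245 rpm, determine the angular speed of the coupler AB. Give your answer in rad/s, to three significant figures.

ω₂ = 25.66 rad/s (from 245 rpm).
Differentiating the loop-closure r₂e^{iθ₂}+r₃e^{iθ₃}=r₁+r₄e^{iθ₄} gives r₂ω₂e^{iθ₂}+r₃ω₃e^{iθ₃}=r₄ω₄e^{iθ₄}.
Eliminating the other unknown: ω₃ = r₂ω₂ sin(θ₄−θ₂) / [r₃ sin(θ₃−θ₄)].
Numerator sine = -0.26050; denominator sine = +0.97072.
Result = 0.0096·25.66·(-0.26050) / (0.0267·(+0.97072)) = -2.4756 rad/s; magnitude 2.4756 rad/s.

2.48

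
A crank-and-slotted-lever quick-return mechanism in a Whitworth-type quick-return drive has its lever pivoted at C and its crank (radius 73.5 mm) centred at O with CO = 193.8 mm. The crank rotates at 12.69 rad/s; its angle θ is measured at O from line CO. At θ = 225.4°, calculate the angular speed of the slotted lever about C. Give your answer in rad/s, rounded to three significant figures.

ω = 12.69 rad/s
Crank pin A relative to C: A = (d + r cosθ, r sinθ); lever angle φ = atan2(r sinθ, d + r cosθ).
Differentiating tanφ: φ̇ = rω(d cosθ + r)/(d² + r² + 2dr cosθ).
d² + r² + 2dr cosθ = |CA|² = 0.0229573 m²;  d cosθ + r = -0.062577 m.
|ω_lever| = |0.0735·12.69·-0.062577| / 0.0229573 = 2.5424 rad/s.

2.54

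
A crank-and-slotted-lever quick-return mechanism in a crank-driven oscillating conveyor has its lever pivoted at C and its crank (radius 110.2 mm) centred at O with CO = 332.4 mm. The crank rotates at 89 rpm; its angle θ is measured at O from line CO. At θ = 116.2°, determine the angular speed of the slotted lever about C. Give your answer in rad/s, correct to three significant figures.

0.416

ω = 9.32 rad/s (from 89 rpm).
Crank pin A relative to C: A = (d + r cosθ, r sinθ); lever angle φ = atan2(r sinθ, d + r cosθ).
Differentiating tanφ: φ̇ = rω(d cosθ + r)/(d² + r² + 2dr cosθ).
d² + r² + 2dr cosθ = |CA|² = 0.0902887 m²;  d cosθ + r = -0.036557 m.
|ω_lever| = |0.1102·9.32·-0.036557| / 0.0902887 = 0.41585 rad/s.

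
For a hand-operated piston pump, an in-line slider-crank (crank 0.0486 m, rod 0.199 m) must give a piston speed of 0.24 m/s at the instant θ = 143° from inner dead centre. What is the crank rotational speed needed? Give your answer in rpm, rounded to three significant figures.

97.6

For an in-line slider-crank, |v_piston| = rω|sinθ|·[1 + r cosθ/√(L² − r² sin²θ)].
With r = 0.0486 m, L = 0.199 m, θ = 143°: the bracketed kinematic factor |dx/dθ| = 0.023481 m.
ω = v/|dx/dθ| = 0.24/0.023481 = 10.221 rad/s.
N = 60ω/(2π) = 97.604 rpm.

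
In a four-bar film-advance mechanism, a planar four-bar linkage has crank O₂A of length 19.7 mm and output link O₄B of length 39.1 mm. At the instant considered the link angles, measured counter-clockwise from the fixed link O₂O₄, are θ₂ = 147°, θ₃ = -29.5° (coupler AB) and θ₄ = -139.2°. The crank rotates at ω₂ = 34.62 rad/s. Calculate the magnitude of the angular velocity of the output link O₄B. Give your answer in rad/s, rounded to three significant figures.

ω₂ = 34.62 rad/s
Differentiating the loop-closure r₂e^{iθ₂}+r₃e^{iθ₃}=r₁+r₄e^{iθ₄} gives r₂ω₂e^{iθ₂}+r₃ω₃e^{iθ₃}=r₄ω₄e^{iθ₄}.
Eliminating the other unknown: ω₄ = r₂ω₂ sin(θ₂−θ₃) / [r₄ sin(θ₄−θ₃)].
Numerator sine = +0.06105; denominator sine = -0.94147.
Result = 0.0197·34.62·(+0.06105) / (0.0391·(-0.94147)) = -1.1311 rad/s; magnitude 1.1311 rad/s.

1.13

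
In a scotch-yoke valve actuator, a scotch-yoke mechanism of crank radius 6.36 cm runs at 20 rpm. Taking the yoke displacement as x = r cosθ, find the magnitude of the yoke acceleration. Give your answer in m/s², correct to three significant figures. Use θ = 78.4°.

0.0561

ω = 2.094 rad/s (from 20 rpm).
x = r cosθ ⇒ ẍ = −rω² cosθ (ω constant).
|a| = rω²|cosθ| = 0.0636·(2.094)²·|cos 78.4°| = 0.056097 m/s².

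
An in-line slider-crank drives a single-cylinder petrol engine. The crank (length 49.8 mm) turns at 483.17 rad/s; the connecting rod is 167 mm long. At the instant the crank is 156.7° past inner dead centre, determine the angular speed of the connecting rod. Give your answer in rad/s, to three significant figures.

ω = 483.2 rad/s
The rod makes angle φ with the slider axis where L sinφ = r sinθ; differentiating, L cosφ·φ̇ = r ω cosθ.
L cosφ = √(L² − r² sin²θ) = 0.16583 m.
|ω_rod| = r ω |cosθ| / √(L² − r² sin²θ) = 0.0498·483.2·0.91845/0.16583 = 133.26 rad/s.

133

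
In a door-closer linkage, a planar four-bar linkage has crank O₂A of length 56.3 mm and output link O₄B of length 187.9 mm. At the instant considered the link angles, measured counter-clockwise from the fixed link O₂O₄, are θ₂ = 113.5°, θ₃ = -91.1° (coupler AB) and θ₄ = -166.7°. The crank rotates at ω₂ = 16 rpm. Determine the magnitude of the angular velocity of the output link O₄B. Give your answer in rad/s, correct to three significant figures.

0.216

ω₂ = 1.676 rad/s (from 16 rpm).
Differentiating the loop-closure r₂e^{iθ₂}+r₃e^{iθ₃}=r₁+r₄e^{iθ₄} gives r₂ω₂e^{iθ₂}+r₃ω₃e^{iθ₃}=r₄ω₄e^{iθ₄}.
Eliminating the other unknown: ω₄ = r₂ω₂ sin(θ₂−θ₃) / [r₄ sin(θ₄−θ₃)].
Numerator sine = -0.41628; denominator sine = -0.96858.
Result = 0.0563·1.676·(-0.41628) / (0.1879·(-0.96858)) = +0.21576 rad/s; magnitude 0.21576 rad/s.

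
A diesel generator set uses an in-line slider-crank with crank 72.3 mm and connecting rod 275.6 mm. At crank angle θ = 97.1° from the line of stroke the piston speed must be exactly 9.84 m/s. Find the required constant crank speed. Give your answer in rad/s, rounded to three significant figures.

For an in-line slider-crank, |v_piston| = rω|sinθ|·[1 + r cosθ/√(L² − r² sin²θ)].
With r = 0.0723 m, L = 0.2756 m, θ = 97.1°: the bracketed kinematic factor |dx/dθ| = 0.069336 m.
ω = v/|dx/dθ| = 9.84/0.069336 = 141.92 rad/s.

142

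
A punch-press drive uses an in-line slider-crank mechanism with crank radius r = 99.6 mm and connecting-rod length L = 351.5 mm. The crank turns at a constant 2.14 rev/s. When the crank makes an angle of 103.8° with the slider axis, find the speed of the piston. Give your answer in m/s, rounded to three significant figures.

1.21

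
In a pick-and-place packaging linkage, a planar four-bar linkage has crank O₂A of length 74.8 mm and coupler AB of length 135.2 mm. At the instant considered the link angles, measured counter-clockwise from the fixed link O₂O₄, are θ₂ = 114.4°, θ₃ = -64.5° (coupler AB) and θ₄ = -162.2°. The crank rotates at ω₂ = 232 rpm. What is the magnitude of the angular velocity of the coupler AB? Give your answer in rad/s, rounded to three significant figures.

13.5

ω₂ = 24.29 rad/s (from 232 rpm).
Differentiating the loop-closure r₂e^{iθ₂}+r₃e^{iθ₃}=r₁+r₄e^{iθ₄} gives r₂ω₂e^{iθ₂}+r₃ω₃e^{iθ₃}=r₄ω₄e^{iθ₄}.
Eliminating the other unknown: ω₃ = r₂ω₂ sin(θ₄−θ₂) / [r₃ sin(θ₃−θ₄)].
Numerator sine = +0.99337; denominator sine = +0.99098.
Result = 0.0748·24.29·(+0.99337) / (0.1352·(+0.99098)) = +13.474 rad/s; magnitude 13.474 rad/s.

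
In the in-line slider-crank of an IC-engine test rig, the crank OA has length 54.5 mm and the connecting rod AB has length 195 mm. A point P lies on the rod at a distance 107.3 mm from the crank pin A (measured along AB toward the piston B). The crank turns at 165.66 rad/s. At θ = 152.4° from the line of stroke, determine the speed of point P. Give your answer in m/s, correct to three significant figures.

ω = 165.7 rad/s.  Crank-pin speed |V_A| = rω = 9.0285 m/s, perpendicular to OA.
Rod angle: sinφ = −(r/L) sinθ ⇒ φ = -7.440°; ω_rod = −rω cosθ/√(L²−r²sin²θ) = +41.379 rad/s.
V_P = V_A + ω_rod × AP, with AP = 0.1073 m along the rod.
Components: V_Px = −rω sinθ − a·ω_rod·sinφ = -3.6079 m/s;  V_Py = rω cosθ + a·ω_rod·cosφ = -3.5984 m/s.
|V_P| = √(V_Px² + V_Py²) = 5.0957 m/s.

5.10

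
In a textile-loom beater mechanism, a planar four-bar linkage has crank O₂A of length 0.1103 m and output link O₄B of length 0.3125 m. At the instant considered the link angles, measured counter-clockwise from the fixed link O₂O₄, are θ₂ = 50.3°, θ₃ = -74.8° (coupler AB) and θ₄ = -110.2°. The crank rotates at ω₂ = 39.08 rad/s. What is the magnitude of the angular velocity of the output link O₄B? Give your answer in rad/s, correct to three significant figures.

ω₂ = 39.08 rad/s
Differentiating the loop-closure r₂e^{iθ₂}+r₃e^{iθ₃}=r₁+r₄e^{iθ₄} gives r₂ω₂e^{iθ₂}+r₃ω₃e^{iθ₃}=r₄ω₄e^{iθ₄}.
Eliminating the other unknown: ω₄ = r₂ω₂ sin(θ₂−θ₃) / [r₄ sin(θ₄−θ₃)].
Numerator sine = +0.81815; denominator sine = -0.57928.
Result = 0.1103·39.08·(+0.81815) / (0.3125·(-0.57928)) = -19.482 rad/s; magnitude 19.482 rad/s.

19.5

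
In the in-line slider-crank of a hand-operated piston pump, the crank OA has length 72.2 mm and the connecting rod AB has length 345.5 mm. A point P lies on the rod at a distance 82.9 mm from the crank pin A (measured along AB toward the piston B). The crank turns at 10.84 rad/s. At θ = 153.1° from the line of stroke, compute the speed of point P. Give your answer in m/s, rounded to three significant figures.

0.629

ω = 10.84 rad/s.  Crank-pin speed |V_A| = rω = 0.78265 m/s, perpendicular to OA.
Rod angle: sinφ = −(r/L) sinθ ⇒ φ = -5.425°; ω_rod = −rω cosθ/√(L²−r²sin²θ) = +2.0292 rad/s.
V_P = V_A + ω_rod × AP, with AP = 0.0829 m along the rod.
Components: V_Px = −rω sinθ − a·ω_rod·sinφ = -0.33819 m/s;  V_Py = rω cosθ + a·ω_rod·cosφ = -0.53049 m/s.
|V_P| = √(V_Px² + V_Py²) = 0.62912 m/s.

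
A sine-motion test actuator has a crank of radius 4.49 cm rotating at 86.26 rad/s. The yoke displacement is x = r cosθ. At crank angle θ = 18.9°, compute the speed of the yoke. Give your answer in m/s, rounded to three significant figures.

ω = 86.26 rad/s
x = r cosθ ⇒ ẋ = −rω sinθ.
|v| = rω|sinθ| = 0.0449·86.26·|sin 18.9°| = 1.2546 m/s.

1.25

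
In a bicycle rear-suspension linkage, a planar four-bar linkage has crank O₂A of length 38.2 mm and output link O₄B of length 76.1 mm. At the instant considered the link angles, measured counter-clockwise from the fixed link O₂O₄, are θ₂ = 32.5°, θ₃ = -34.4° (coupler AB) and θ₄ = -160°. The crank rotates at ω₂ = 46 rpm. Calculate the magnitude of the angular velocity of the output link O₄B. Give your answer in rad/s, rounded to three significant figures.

2.74

ω₂ = 4.817 rad/s (from 46 rpm).
Differentiating the loop-closure r₂e^{iθ₂}+r₃e^{iθ₃}=r₁+r₄e^{iθ₄} gives r₂ω₂e^{iθ₂}+r₃ω₃e^{iθ₃}=r₄ω₄e^{iθ₄}.
Eliminating the other unknown: ω₄ = r₂ω₂ sin(θ₂−θ₃) / [r₄ sin(θ₄−θ₃)].
Numerator sine = +0.91982; denominator sine = -0.81310.
Result = 0.0382·4.817·(+0.91982) / (0.0761·(-0.81310)) = -2.7354 rad/s; magnitude 2.7354 rad/s.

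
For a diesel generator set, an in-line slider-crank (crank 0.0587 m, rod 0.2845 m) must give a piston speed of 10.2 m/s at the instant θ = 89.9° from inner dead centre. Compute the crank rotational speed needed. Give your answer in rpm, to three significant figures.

For an in-line slider-crank, |v_piston| = rω|sinθ|·[1 + r cosθ/√(L² − r² sin²θ)].
With r = 0.0587 m, L = 0.2845 m, θ = 89.9°: the bracketed kinematic factor |dx/dθ| = 0.058722 m.
ω = v/|dx/dθ| = 10.2/0.058722 = 173.7 rad/s.
N = 60ω/(2π) = 1658.7 rpm.

1660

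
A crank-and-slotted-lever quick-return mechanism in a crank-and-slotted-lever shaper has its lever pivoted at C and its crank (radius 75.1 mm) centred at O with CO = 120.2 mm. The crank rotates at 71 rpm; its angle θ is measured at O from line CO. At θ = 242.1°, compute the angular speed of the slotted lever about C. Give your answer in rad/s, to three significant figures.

ω = 7.435 rad/s (from 71 rpm).
Crank pin A relative to C: A = (d + r cosθ, r sinθ); lever angle φ = atan2(r sinθ, d + r cosθ).
Differentiating tanφ: φ̇ = rω(d cosθ + r)/(d² + r² + 2dr cosθ).
d² + r² + 2dr cosθ = |CA|² = 0.01164 m²;  d cosθ + r = +0.018855 m.
|ω_lever| = |0.0751·7.435·+0.018855| / 0.01164 = 0.90447 rad/s.

0.904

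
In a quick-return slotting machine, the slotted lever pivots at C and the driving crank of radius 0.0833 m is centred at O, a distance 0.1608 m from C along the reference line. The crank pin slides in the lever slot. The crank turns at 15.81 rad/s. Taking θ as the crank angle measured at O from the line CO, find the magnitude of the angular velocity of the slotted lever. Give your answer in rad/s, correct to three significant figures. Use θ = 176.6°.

16.8

ω = 15.81 rad/s
Crank pin A relative to C: A = (d + r cosθ, r sinθ); lever angle φ = atan2(r sinθ, d + r cosθ).
Differentiating tanφ: φ̇ = rω(d cosθ + r)/(d² + r² + 2dr cosθ).
d² + r² + 2dr cosθ = |CA|² = 0.0060534 m²;  d cosθ + r = -0.077217 m.
|ω_lever| = |0.0833·15.81·-0.077217| / 0.0060534 = 16.799 rad/s.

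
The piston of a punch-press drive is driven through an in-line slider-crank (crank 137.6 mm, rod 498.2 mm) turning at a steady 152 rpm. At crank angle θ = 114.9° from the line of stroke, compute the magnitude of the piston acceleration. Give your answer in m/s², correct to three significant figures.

ω = 2π·152/60 = 15.92 rad/s
x(θ) = r cosθ + √(L² − r² sin²θ); with ω constant, a = ω²·d²x/dθ².
d²x/dθ² = −r cosθ − r²(cos2θ)/√u − r⁴ sin²2θ/(4u^{3/2}),  u = L² − r² sin²θ = 0.232626 m².
Substituting r = 0.1376 m, L = 0.4982 m, θ = 114.9°: d²x/dθ² = +0.082807 m.
a = ω²·d²x/dθ² = (15.92)²·(+0.082807) = +20.98 m/s²;  |a| = 20.98 m/s².

21.0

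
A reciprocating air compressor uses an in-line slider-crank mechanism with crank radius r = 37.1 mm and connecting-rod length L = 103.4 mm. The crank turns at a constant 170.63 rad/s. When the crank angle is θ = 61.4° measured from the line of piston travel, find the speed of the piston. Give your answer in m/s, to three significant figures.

ω = 170.6 rad/s
For an in-line slider-crank, x = r cosθ + √(L² − r² sin²θ), so v = −rω sinθ·[1 + r cosθ/√(L² − r² sin²θ)].
With r = 0.0371 m, L = 0.1034 m, θ = 61.4°: √(L² − r² sin²θ) = 0.098135 m.
v = −0.0371·170.6·0.87798·[1 + 0.0371·0.47869/0.098135] = -6.5638 m/s.
|v| = 6.5638 m/s.

6.56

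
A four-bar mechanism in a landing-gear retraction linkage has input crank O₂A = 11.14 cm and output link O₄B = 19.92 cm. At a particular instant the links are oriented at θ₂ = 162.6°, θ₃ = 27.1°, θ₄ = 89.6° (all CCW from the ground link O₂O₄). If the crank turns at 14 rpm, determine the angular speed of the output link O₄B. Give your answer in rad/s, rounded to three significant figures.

0.648

ω₂ = 1.466 rad/s (from 14 rpm).
Differentiating the loop-closure r₂e^{iθ₂}+r₃e^{iθ₃}=r₁+r₄e^{iθ₄} gives r₂ω₂e^{iθ₂}+r₃ω₃e^{iθ₃}=r₄ω₄e^{iθ₄}.
Eliminating the other unknown: ω₄ = r₂ω₂ sin(θ₂−θ₃) / [r₄ sin(θ₄−θ₃)].
Numerator sine = +0.70091; denominator sine = +0.88701.
Result = 0.1114·1.466·(+0.70091) / (0.1992·(+0.88701)) = +0.64787 rad/s; magnitude 0.64787 rad/s.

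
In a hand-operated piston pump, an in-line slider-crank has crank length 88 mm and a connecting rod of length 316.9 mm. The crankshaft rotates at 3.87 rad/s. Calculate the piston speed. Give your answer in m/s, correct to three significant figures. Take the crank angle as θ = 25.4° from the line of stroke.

ω = 3.87 rad/s
For an in-line slider-crank, x = r cosθ + √(L² − r² sin²θ), so v = −rω sinθ·[1 + r cosθ/√(L² − r² sin²θ)].
With r = 0.088 m, L = 0.3169 m, θ = 25.4°: √(L² − r² sin²θ) = 0.31464 m.
v = −0.088·3.87·0.42894·[1 + 0.088·0.90334/0.31464] = -0.18298 m/s.
|v| = 0.18298 m/s.

0.183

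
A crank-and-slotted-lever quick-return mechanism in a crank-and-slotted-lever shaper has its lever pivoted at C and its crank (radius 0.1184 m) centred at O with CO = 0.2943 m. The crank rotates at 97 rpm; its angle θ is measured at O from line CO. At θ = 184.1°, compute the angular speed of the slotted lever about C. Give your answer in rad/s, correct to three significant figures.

6.77

ω = 10.16 rad/s (from 97 rpm).
Crank pin A relative to C: A = (d + r cosθ, r sinθ); lever angle φ = atan2(r sinθ, d + r cosθ).
Differentiating tanφ: φ̇ = rω(d cosθ + r)/(d² + r² + 2dr cosθ).
d² + r² + 2dr cosθ = |CA|² = 0.0311192 m²;  d cosθ + r = -0.17515 m.
|ω_lever| = |0.1184·10.16·-0.17515| / 0.0311192 = 6.769 rad/s.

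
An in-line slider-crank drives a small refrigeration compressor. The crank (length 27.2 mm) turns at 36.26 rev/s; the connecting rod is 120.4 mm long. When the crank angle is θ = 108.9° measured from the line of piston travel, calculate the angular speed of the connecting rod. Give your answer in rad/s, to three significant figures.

17.1

ω = 227.8 rad/s (converted from 36.26 rev/s).
The rod makes angle φ with the slider axis where L sinφ = r sinθ; differentiating, L cosφ·φ̇ = r ω cosθ.
L cosφ = √(L² − r² sin²θ) = 0.11762 m.
|ω_rod| = r ω |cosθ| / √(L² − r² sin²θ) = 0.0272·227.8·0.32392/0.11762 = 17.066 rad/s.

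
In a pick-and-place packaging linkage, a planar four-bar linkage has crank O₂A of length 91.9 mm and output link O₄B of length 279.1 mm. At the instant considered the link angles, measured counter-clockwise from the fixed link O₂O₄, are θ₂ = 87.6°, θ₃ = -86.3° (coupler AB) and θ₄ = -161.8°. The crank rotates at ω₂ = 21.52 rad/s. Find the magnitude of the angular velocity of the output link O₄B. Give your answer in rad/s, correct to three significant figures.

0.778

ω₂ = 21.52 rad/s
Differentiating the loop-closure r₂e^{iθ₂}+r₃e^{iθ₃}=r₁+r₄e^{iθ₄} gives r₂ω₂e^{iθ₂}+r₃ω₃e^{iθ₃}=r₄ω₄e^{iθ₄}.
Eliminating the other unknown: ω₄ = r₂ω₂ sin(θ₂−θ₃) / [r₄ sin(θ₄−θ₃)].
Numerator sine = +0.10626; denominator sine = -0.96815.
Result = 0.0919·21.52·(+0.10626) / (0.2791·(-0.96815)) = -0.77775 rad/s; magnitude 0.77775 rad/s.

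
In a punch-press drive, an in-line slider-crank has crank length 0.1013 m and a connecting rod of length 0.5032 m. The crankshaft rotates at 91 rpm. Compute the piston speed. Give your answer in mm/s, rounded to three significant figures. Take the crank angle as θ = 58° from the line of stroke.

ω = 2π·91/60 = 9.529 rad/s
For an in-line slider-crank, x = r cosθ + √(L² − r² sin²θ), so v = −rω sinθ·[1 + r cosθ/√(L² − r² sin²θ)].
With r = 0.1013 m, L = 0.5032 m, θ = 58°: √(L² − r² sin²θ) = 0.49581 m.
v = −0.1013·9.529·0.84805·[1 + 0.1013·0.52992/0.49581] = -0.90729 m/s.
|v| = 0.90729 m/s = 907.29 mm/s.

907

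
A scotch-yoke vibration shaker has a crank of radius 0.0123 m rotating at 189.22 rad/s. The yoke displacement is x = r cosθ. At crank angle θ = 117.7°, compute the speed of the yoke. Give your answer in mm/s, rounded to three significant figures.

2060

ω = 189.2 rad/s
x = r cosθ ⇒ ẋ = −rω sinθ.
|v| = rω|sinθ| = 0.0123·189.2·|sin 117.7°| = 2.0607 m/s = 2060.7 mm/s.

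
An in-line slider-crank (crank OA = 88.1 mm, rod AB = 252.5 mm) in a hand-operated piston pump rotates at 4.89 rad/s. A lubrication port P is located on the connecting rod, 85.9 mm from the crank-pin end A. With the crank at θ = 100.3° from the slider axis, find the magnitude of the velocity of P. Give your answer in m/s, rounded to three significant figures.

0.417

ω = 4.89 rad/s.  Crank-pin speed |V_A| = rω = 0.43081 m/s, perpendicular to OA.
Rod angle: sinφ = −(r/L) sinθ ⇒ φ = -20.077°; ω_rod = −rω cosθ/√(L²−r²sin²θ) = +0.32481 rad/s.
V_P = V_A + ω_rod × AP, with AP = 0.0859 m along the rod.
Components: V_Px = −rω sinθ − a·ω_rod·sinφ = -0.41429 m/s;  V_Py = rω cosθ + a·ω_rod·cosφ = -0.050824 m/s.
|V_P| = √(V_Px² + V_Py²) = 0.41739 m/s.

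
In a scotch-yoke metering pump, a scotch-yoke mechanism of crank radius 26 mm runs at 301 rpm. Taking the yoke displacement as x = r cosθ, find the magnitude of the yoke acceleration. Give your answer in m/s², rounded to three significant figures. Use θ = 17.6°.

ω = 31.52 rad/s (from 301 rpm).
x = r cosθ ⇒ ẍ = −rω² cosθ (ω constant).
|a| = rω²|cosθ| = 0.026·(31.52)²·|cos 17.6°| = 24.623 m/s².

24.6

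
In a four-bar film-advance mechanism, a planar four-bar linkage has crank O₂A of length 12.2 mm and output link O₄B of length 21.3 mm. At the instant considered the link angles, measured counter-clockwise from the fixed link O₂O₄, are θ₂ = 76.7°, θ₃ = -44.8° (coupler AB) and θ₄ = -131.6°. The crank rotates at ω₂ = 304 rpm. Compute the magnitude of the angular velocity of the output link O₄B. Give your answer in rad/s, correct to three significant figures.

15.6

ω₂ = 31.83 rad/s (from 304 rpm).
Differentiating the loop-closure r₂e^{iθ₂}+r₃e^{iθ₃}=r₁+r₄e^{iθ₄} gives r₂ω₂e^{iθ₂}+r₃ω₃e^{iθ₃}=r₄ω₄e^{iθ₄}.
Eliminating the other unknown: ω₄ = r₂ω₂ sin(θ₂−θ₃) / [r₄ sin(θ₄−θ₃)].
Numerator sine = +0.85264; denominator sine = -0.99844.
Result = 0.0122·31.83·(+0.85264) / (0.0213·(-0.99844)) = -15.571 rad/s; magnitude 15.571 rad/s.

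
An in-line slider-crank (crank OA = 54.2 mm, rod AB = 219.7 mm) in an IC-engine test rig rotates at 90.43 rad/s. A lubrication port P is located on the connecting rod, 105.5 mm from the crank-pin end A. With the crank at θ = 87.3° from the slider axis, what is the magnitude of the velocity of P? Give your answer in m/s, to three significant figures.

ω = 90.43 rad/s.  Crank-pin speed |V_A| = rω = 4.9013 m/s, perpendicular to OA.
Rod angle: sinφ = −(r/L) sinθ ⇒ φ = -14.266°; ω_rod = −rω cosθ/√(L²−r²sin²θ) = -1.0843 rad/s.
V_P = V_A + ω_rod × AP, with AP = 0.1055 m along the rod.
Components: V_Px = −rω sinθ − a·ω_rod·sinφ = -4.9241 m/s;  V_Py = rω cosθ + a·ω_rod·cosφ = +0.12001 m/s.
|V_P| = √(V_Px² + V_Py²) = 4.9255 m/s.

4.93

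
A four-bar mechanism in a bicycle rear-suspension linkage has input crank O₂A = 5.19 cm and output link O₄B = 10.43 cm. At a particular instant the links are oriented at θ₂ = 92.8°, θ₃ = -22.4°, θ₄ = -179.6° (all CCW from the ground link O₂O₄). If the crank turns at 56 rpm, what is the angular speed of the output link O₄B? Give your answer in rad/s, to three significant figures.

6.81

ω₂ = 5.864 rad/s (from 56 rpm).
Differentiating the loop-closure r₂e^{iθ₂}+r₃e^{iθ₃}=r₁+r₄e^{iθ₄} gives r₂ω₂e^{iθ₂}+r₃ω₃e^{iθ₃}=r₄ω₄e^{iθ₄}.
Eliminating the other unknown: ω₄ = r₂ω₂ sin(θ₂−θ₃) / [r₄ sin(θ₄−θ₃)].
Numerator sine = +0.90483; denominator sine = -0.38752.
Result = 0.0519·5.864·(+0.90483) / (0.1043·(-0.38752)) = -6.8136 rad/s; magnitude 6.8136 rad/s.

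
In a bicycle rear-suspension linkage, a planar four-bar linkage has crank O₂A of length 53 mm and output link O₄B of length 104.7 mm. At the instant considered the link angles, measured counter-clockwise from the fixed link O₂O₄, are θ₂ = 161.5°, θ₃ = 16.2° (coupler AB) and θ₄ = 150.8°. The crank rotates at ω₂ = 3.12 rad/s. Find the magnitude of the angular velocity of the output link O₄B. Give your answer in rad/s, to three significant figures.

1.26

ω₂ = 3.12 rad/s
Differentiating the loop-closure r₂e^{iθ₂}+r₃e^{iθ₃}=r₁+r₄e^{iθ₄} gives r₂ω₂e^{iθ₂}+r₃ω₃e^{iθ₃}=r₄ω₄e^{iθ₄}.
Eliminating the other unknown: ω₄ = r₂ω₂ sin(θ₂−θ₃) / [r₄ sin(θ₄−θ₃)].
Numerator sine = +0.56928; denominator sine = +0.71203.
Result = 0.053·3.12·(+0.56928) / (0.1047·(+0.71203)) = +1.2627 rad/s; magnitude 1.2627 rad/s.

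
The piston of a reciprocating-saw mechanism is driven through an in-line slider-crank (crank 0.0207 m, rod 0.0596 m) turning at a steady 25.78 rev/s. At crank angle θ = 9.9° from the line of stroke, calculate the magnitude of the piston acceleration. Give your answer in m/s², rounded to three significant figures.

713

ω = 2π·25.8 = 162 rad/s
x(θ) = r cosθ + √(L² − r² sin²θ); with ω constant, a = ω²·d²x/dθ².
d²x/dθ² = −r cosθ − r²(cos2θ)/√u − r⁴ sin²2θ/(4u^{3/2}),  u = L² − r² sin²θ = 0.00353949 m².
Substituting r = 0.0207 m, L = 0.0596 m, θ = 9.9°: d²x/dθ² = -0.027193 m.
a = ω²·d²x/dθ² = (162)²·(-0.027193) = -713.49 m/s²;  |a| = 713.49 m/s².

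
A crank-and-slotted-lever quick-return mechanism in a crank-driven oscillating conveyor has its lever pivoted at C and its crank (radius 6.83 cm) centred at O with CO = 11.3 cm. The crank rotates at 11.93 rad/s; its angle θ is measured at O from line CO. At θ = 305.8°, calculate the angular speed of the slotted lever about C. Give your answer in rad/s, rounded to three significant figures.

4.14

ω = 11.93 rad/s
Crank pin A relative to C: A = (d + r cosθ, r sinθ); lever angle φ = atan2(r sinθ, d + r cosθ).
Differentiating tanφ: φ̇ = rω(d cosθ + r)/(d² + r² + 2dr cosθ).
d² + r² + 2dr cosθ = |CA|² = 0.0264632 m²;  d cosθ + r = +0.1344 m.
|ω_lever| = |0.0683·11.93·+0.1344| / 0.0264632 = 4.1383 rad/s.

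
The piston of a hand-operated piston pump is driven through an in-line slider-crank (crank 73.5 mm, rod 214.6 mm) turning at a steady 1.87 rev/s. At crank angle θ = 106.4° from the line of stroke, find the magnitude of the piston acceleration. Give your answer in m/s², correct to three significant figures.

ω = 2π·1.87 = 11.75 rad/s
x(θ) = r cosθ + √(L² − r² sin²θ); with ω constant, a = ω²·d²x/dθ².
d²x/dθ² = −r cosθ − r²(cos2θ)/√u − r⁴ sin²2θ/(4u^{3/2}),  u = L² − r² sin²θ = 0.0410816 m².
Substituting r = 0.0735 m, L = 0.2146 m, θ = 106.4°: d²x/dθ² = +0.042899 m.
a = ω²·d²x/dθ² = (11.75)²·(+0.042899) = +5.9223 m/s²;  |a| = 5.9223 m/s².

5.92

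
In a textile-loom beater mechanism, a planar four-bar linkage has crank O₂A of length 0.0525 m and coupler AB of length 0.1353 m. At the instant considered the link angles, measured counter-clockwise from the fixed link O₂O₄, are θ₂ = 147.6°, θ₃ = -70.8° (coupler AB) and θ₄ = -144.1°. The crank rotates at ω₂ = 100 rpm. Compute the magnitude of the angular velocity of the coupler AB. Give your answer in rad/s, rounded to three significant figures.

ω₂ = 10.47 rad/s (from 100 rpm).
Differentiating the loop-closure r₂e^{iθ₂}+r₃e^{iθ₃}=r₁+r₄e^{iθ₄} gives r₂ω₂e^{iθ₂}+r₃ω₃e^{iθ₃}=r₄ω₄e^{iθ₄}.
Eliminating the other unknown: ω₃ = r₂ω₂ sin(θ₄−θ₂) / [r₃ sin(θ₃−θ₄)].
Numerator sine = +0.92913; denominator sine = +0.95782.
Result = 0.0525·10.47·(+0.92913) / (0.1353·(+0.95782)) = +3.9417 rad/s; magnitude 3.9417 rad/s.

3.94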